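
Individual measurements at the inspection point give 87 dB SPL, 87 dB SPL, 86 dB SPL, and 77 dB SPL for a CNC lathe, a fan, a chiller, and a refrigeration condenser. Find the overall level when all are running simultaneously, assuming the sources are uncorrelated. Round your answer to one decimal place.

91.6 dB SPL

For uncorrelated sources the intensities add, so convert each level to linear form, sum, and take 10·log₁₀ of the total.
Σ 10^(L/10) = 10^(87/10) + 10^(87/10) + 10^(86/10) + 10^(77/10) = 1.451e+09.
L_total = 10·log₁₀(1.451e+09) = 91.62 dB SPL.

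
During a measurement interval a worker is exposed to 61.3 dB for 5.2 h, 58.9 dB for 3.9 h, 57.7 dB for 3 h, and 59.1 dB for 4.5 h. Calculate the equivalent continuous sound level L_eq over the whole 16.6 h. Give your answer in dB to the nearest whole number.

60 dB

Weight each interval's intensity by its duration and average over T = 16.6 h:
Σ tᵢ·10^(Lᵢ/10) = 5.2·10^(61.3/10) + 3.9·10^(58.9/10) + 3·10^(57.7/10) + 4.5·10^(59.1/10) = 1.547e+07.
L_eq = 10·log₁₀(1.547e+07/16.6) = 59.69 dB.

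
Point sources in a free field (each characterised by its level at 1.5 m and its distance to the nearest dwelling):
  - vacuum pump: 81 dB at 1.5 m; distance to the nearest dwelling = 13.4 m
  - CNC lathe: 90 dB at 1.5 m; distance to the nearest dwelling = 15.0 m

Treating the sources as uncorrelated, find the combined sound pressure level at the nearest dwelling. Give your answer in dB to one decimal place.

Apply inverse-square spreading to bring every level to the receiver, then sum 10^(L/10).
vacuum pump: 81 − 20·log₁₀(13.4/1.5) = 81 − 19.02 = 61.98 dB.
CNC lathe: 90 − 20·log₁₀(15.0/1.5) = 90 − 20.00 = 70.00 dB.
Σ 10^(L/10) = 1.158e+07 → L_total = 10·log₁₀(1.158e+07) = 70.64 dB.

70.6 dB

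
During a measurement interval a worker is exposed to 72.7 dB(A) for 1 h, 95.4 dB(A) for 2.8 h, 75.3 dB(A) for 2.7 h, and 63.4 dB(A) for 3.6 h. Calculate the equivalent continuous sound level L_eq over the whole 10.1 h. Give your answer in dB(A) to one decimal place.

89.9 dB(A)

L_eq = 10·log₁₀[(1/T)·Σ tᵢ·10^(Lᵢ/10)] with T = 10.1 h.
Σ tᵢ·10^(Lᵢ/10) = 1·10^(72.7/10) + 2.8·10^(95.4/10) + 2.7·10^(75.3/10) + 3.6·10^(63.4/10) = 9.827e+09.
L_eq = 10·log₁₀(9.827e+09/10.1) = 89.88 dB(A).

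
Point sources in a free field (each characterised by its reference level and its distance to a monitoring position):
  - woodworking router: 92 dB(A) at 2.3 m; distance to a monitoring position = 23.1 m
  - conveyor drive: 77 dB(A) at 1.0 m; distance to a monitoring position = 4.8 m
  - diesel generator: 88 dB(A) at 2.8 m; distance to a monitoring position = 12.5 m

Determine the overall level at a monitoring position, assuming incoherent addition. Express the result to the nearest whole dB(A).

77 dB(A)

Propagate each source to the receiver with L = L_ref − 20·log₁₀(r/r_ref), then add intensities.
woodworking router: 92 − 20·log₁₀(23.1/2.3) = 92 − 20.04 = 71.96 dB(A).
conveyor drive: 77 − 20·log₁₀(4.8/1.0) = 77 − 13.62 = 63.38 dB(A).
diesel generator: 88 − 20·log₁₀(12.5/2.8) = 88 − 13.00 = 75.00 dB(A).
Σ 10^(L/10) = 4.955e+07 → L_total = 10·log₁₀(4.955e+07) = 76.95 dB(A).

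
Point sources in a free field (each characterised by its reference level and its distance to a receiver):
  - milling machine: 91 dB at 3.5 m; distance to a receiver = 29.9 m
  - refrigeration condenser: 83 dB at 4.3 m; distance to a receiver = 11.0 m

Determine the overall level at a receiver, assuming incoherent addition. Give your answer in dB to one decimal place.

76.8 dB

Apply inverse-square spreading to bring every level to the receiver, then sum 10^(L/10).
milling machine: 91 − 20·log₁₀(29.9/3.5) = 91 − 18.63 = 72.37 dB.
refrigeration condenser: 83 − 20·log₁₀(11.0/4.3) = 83 − 8.16 = 74.84 dB.
Σ 10^(L/10) = 4.774e+07 → L_total = 10·log₁₀(4.774e+07) = 76.79 dB.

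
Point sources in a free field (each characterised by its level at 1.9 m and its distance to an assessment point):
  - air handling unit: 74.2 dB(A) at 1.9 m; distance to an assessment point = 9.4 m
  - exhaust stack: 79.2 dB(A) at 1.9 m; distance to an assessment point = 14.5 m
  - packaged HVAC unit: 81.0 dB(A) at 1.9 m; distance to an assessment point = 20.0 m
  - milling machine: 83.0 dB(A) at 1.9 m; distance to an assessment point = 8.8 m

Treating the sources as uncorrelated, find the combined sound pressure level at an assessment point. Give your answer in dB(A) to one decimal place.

Propagate each source to the receiver with L = L_ref − 20·log₁₀(r/r_ref), then add intensities.
air handling unit: 74.2 − 20·log₁₀(9.4/1.9) = 74.2 − 13.89 = 60.31 dB(A).
exhaust stack: 79.2 − 20·log₁₀(14.5/1.9) = 79.2 − 17.65 = 61.55 dB(A).
packaged HVAC unit: 81.0 − 20·log₁₀(20.0/1.9) = 81.0 − 20.45 = 60.55 dB(A).
milling machine: 83.0 − 20·log₁₀(8.8/1.9) = 83.0 − 13.31 = 69.69 dB(A).
Σ 10^(L/10) = 1.294e+07 → L_total = 10·log₁₀(1.294e+07) = 71.12 dB(A).

71.1 dB(A)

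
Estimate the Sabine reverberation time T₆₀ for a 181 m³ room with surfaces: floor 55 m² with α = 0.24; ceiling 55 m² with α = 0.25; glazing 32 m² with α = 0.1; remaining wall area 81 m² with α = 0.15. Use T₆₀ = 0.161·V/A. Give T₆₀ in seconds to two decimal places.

Summing Sᵢαᵢ: 55·0.24 + 55·0.25 + 32·0.1 + 81·0.15 = 42.30 m².
T₆₀ = 0.161·V/A = 0.161·181/42.30 = 0.689 s.

0.69 s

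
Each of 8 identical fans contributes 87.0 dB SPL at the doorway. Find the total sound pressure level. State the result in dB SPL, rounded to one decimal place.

96.0 dB SPL

With 8 equal, uncorrelated contributions the intensity is 8× that of one unit, giving a rise of 10·log₁₀ 8.
L_total = 87.0 + 10·log₁₀(8) = 87.0 + 9.031 = 96.03 dB SPL.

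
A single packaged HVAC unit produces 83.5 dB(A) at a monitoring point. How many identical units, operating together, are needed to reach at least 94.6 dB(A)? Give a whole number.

13

N identical sources give L₁ + 10·log₁₀ N, so require 10·log₁₀ N ≥ 94.6 − 83.5 = 11.1 dB.
N ≥ 10^(11.1/10) = 12.882, so N = 13.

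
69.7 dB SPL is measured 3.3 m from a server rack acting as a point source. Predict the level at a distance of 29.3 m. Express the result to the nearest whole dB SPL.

51 dB SPL

For a point source, L₂ = L₁ − 20·log₁₀(r₂/r₁).
L₂ = 69.7 − 20·log₁₀(29.3/3.3) = 69.7 − 18.967 = 50.73 dB SPL.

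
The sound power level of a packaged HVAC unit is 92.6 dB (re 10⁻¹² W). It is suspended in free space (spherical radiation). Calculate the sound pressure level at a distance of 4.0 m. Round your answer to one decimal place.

69.6 dB

The power spreads over a sphere of area 4π·r², so L_p = L_w − 10·log₁₀(4π·r²).
4π·r² = 201.1 m², 10·log₁₀ of that is 23.033 dB.
L_p = 92.6 − 23.033 = 69.57 dB.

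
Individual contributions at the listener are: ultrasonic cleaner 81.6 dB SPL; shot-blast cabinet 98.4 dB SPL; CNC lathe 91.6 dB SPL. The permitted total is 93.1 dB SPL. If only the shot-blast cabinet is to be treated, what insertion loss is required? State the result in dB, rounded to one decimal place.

11.9 dB

The untreated sources together contribute 10^(81.6/10) + 10^(91.6/10) = 1.590e+09, i.e. 92.01 dB SPL.
The limit corresponds to 10^(93.1/10) = 2.042e+09; subtracting the fixed part leaves 4.518e+08 for the shot-blast cabinet, i.e. 86.55 dB SPL.
So the shot-blast cabinet must be reduced from 98.4 to 86.55 dB SPL: IL = 11.85 dB.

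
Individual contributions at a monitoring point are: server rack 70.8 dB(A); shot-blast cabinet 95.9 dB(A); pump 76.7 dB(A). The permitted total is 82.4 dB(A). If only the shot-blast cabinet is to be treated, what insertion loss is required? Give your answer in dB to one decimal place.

The untreated sources together contribute 10^(70.8/10) + 10^(76.7/10) = 5.880e+07, i.e. 77.69 dB(A).
To meet 82.4 dB(A) overall, the treated shot-blast cabinet may contribute at most 10^(82.4/10) − 5.880e+07 = 1.150e+08, i.e. 80.61 dB(A).
So the shot-blast cabinet must be reduced from 95.9 to 80.61 dB(A): IL = 15.29 dB.

15.3 dB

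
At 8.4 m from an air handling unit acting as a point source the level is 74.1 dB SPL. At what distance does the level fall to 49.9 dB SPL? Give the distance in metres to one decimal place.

The 24.2 dB drop corresponds to a distance ratio of 10^(24.2/20) for a point source.
r₂ = 8.4·10^((74.1−49.9)/20) = 8.4·10^(24.2/20) = 136.23 m.

136.2 m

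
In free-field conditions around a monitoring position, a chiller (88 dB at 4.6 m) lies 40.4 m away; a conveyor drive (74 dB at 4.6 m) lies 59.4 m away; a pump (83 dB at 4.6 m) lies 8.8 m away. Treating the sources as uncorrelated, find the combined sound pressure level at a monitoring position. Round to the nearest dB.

78 dB

Apply inverse-square spreading to bring every level to the receiver, then sum 10^(L/10).
chiller: 88 − 20·log₁₀(40.4/4.6) = 88 − 18.87 = 69.13 dB.
conveyor drive: 74 − 20·log₁₀(59.4/4.6) = 74 − 22.22 = 51.78 dB.
pump: 83 − 20·log₁₀(8.8/4.6) = 83 − 5.63 = 77.37 dB.
Σ 10^(L/10) = 6.285e+07 → L_total = 10·log₁₀(6.285e+07) = 77.98 dB.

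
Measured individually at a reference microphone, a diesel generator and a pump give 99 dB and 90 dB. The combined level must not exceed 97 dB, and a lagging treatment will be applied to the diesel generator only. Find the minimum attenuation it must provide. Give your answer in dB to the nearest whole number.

3 dB

The untreated sources together contribute 10^(90/10) = 1.000e+09, i.e. 90.00 dB.
The limit corresponds to 10^(97/10) = 5.012e+09; subtracting the fixed part leaves 4.012e+09 for the diesel generator, i.e. 96.03 dB.
So the diesel generator must be reduced from 99 to 96.03 dB: IL = 2.97 dB.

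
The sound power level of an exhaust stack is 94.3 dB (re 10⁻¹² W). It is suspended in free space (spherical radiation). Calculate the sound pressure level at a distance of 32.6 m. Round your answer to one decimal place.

53.0 dB

Free-field spherical radiation: L_p = L_w − 10·log₁₀(4π·r²), r = 32.6 m.
4π·r² = 1.336e+04 m², 10·log₁₀ of that is 41.256 dB.
L_p = 94.3 − 41.256 = 53.04 dB.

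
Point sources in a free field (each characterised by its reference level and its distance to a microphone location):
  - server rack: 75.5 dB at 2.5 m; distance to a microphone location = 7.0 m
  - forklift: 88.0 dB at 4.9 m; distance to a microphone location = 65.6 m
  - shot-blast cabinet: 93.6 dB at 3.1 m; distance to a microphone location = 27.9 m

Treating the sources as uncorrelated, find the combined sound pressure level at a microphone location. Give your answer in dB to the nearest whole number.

76 dB

Apply inverse-square spreading to bring every level to the receiver, then sum 10^(L/10).
server rack: 75.5 − 20·log₁₀(7.0/2.5) = 75.5 − 8.94 = 66.56 dB.
forklift: 88.0 − 20·log₁₀(65.6/4.9) = 88.0 − 22.53 = 65.47 dB.
shot-blast cabinet: 93.6 − 20·log₁₀(27.9/3.1) = 93.6 − 19.08 = 74.52 dB.
Σ 10^(L/10) = 3.633e+07 → L_total = 10·log₁₀(3.633e+07) = 75.60 dB.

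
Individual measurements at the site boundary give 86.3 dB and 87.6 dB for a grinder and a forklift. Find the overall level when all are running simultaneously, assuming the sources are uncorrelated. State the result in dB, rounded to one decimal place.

90.0 dB

Incoherent sources combine by intensity addition: L_total = 10·log₁₀(Σ 10^(L_i/10)).
Σ 10^(L/10) = 10^(86.3/10) + 10^(87.6/10) = 1.002e+09.
L_total = 10·log₁₀(1.002e+09) = 90.01 dB.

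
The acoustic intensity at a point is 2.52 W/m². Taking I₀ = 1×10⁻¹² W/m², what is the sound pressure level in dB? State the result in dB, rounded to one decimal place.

L = 10·log₁₀(I/I₀) = 10·log₁₀(2.52/10⁻¹²) = 10·log₁₀(2.52×10^12).
L = 10·(0.4014 + 12) = 124.01 dB.

124.0 dB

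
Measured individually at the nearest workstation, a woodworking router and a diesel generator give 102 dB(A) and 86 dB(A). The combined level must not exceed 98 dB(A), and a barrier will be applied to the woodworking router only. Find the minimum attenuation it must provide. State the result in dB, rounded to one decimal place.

4.3 dB

Fixed contribution from the other source: Σ 10^(L/10) = 10^(86/10) = 3.981e+08 (86.00 dB(A)).
The limit corresponds to 10^(98/10) = 6.310e+09; subtracting the fixed part leaves 5.911e+09 for the woodworking router, i.e. 97.72 dB(A).
Required insertion loss = 102 − 97.72 = 4.28 dB.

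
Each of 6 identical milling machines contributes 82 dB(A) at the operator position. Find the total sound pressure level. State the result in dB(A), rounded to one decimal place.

L_total = L₁ + 10·log₁₀ N for N identical incoherent sources.
L_total = 82 + 10·log₁₀(6) = 82 + 7.782 = 89.78 dB(A).

89.8 dB(A)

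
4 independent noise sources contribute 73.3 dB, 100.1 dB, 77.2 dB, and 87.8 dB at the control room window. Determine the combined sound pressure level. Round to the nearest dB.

Incoherent sources combine by intensity addition: L_total = 10·log₁₀(Σ 10^(L_i/10)).
Σ 10^(L/10) = 10^(73.3/10) + 10^(100.1/10) + 10^(77.2/10) + 10^(87.8/10) = 1.091e+10.
L_total = 10·log₁₀(1.091e+10) = 100.38 dB.

100 dB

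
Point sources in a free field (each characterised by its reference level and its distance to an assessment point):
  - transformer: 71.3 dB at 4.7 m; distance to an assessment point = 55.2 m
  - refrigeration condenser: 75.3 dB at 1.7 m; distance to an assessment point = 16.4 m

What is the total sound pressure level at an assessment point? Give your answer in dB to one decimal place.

56.6 dB

Apply inverse-square spreading to bring every level to the receiver, then sum 10^(L/10).
transformer: 71.3 − 20·log₁₀(55.2/4.7) = 71.3 − 21.40 = 49.90 dB.
refrigeration condenser: 75.3 − 20·log₁₀(16.4/1.7) = 75.3 − 19.69 = 55.61 dB.
Σ 10^(L/10) = 4.619e+05 → L_total = 10·log₁₀(4.619e+05) = 56.65 dB.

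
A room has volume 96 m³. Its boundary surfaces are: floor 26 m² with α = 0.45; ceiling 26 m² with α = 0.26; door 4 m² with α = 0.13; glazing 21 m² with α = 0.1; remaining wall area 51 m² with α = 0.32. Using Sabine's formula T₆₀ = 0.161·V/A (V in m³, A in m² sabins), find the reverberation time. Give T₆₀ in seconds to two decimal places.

Summing Sᵢαᵢ: 26·0.45 + 26·0.26 + 4·0.13 + 21·0.1 + 51·0.32 = 37.40 m².
T₆₀ = 0.161 × 96 / 37.40 = 0.413 s.

0.41 s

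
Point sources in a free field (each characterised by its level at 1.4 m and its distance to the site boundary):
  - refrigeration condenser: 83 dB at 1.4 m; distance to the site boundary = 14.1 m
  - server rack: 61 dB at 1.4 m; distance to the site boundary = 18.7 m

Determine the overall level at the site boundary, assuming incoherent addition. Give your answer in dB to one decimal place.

63.0 dB

Propagate each source to the receiver with L = L_ref − 20·log₁₀(r/r_ref), then add intensities.
refrigeration condenser: 83 − 20·log₁₀(14.1/1.4) = 83 − 20.06 = 62.94 dB.
server rack: 61 − 20·log₁₀(18.7/1.4) = 61 − 22.51 = 38.49 dB.
Σ 10^(L/10) = 1.974e+06 → L_total = 10·log₁₀(1.974e+06) = 62.95 dB.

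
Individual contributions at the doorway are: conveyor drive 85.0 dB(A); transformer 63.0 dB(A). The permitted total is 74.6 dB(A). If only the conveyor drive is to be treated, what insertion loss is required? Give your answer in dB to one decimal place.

10.7 dB

Fixed contribution from the other source: Σ 10^(L/10) = 10^(63.0/10) = 1.995e+06 (63.00 dB(A)).
The limit corresponds to 10^(74.6/10) = 2.884e+07; subtracting the fixed part leaves 2.685e+07 for the conveyor drive, i.e. 74.29 dB(A).
Required insertion loss = 85.0 − 74.29 = 10.71 dB.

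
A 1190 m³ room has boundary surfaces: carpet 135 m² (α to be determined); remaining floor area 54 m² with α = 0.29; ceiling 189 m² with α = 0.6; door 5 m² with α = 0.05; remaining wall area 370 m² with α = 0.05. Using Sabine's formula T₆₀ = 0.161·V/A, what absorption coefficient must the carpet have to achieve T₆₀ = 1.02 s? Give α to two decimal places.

From T₆₀ = 0.161·V/A, the target T₆₀ = 1.02 s needs A = 0.161·1190/1.02 = 187.83 m².
Absorption from the other surfaces = 54·0.29 + 189·0.6 + 5·0.05 + 370·0.05 = 147.81 m², so the carpet must supply 40.02 m² over 135 m².
α = 40.02/135 = 0.296.

0.30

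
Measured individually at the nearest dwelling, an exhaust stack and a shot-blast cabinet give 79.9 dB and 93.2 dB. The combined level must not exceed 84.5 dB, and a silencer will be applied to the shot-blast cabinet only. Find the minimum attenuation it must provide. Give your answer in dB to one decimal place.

Everything except the shot-blast cabinet sums to 10^(79.9/10) = 9.772e+07 in linear terms, 79.90 dB.
The limit corresponds to 10^(84.5/10) = 2.818e+08; subtracting the fixed part leaves 1.841e+08 for the shot-blast cabinet, i.e. 82.65 dB.
Required insertion loss = 93.2 − 82.65 = 10.55 dB.

10.5 dB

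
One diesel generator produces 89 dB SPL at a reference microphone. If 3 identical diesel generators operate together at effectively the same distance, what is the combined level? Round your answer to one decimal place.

L_total = L₁ + 10·log₁₀ N for N identical incoherent sources.
L_total = 89 + 10·log₁₀(3) = 89 + 4.771 = 93.77 dB SPL.

93.8 dB SPL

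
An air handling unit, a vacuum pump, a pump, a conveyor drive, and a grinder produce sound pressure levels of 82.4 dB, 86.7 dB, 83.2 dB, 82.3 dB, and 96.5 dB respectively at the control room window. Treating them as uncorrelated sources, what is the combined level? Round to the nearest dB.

97 dB

Incoherent sources combine by intensity addition: L_total = 10·log₁₀(Σ 10^(L_i/10)).
Σ 10^(L/10) = 10^(82.4/10) + 10^(86.7/10) + 10^(83.2/10) + 10^(82.3/10) + 10^(96.5/10) = 5.487e+09.
L_total = 10·log₁₀(5.487e+09) = 97.39 dB.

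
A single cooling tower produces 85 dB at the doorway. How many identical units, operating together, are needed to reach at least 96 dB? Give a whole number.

The shortfall is 96 − 85 = 11.0 dB, and N units add 10·log₁₀ N, so need 10·log₁₀ N ≥ 11.0.
N ≥ 10^(11.0/10) = 12.589, so N = 13.

13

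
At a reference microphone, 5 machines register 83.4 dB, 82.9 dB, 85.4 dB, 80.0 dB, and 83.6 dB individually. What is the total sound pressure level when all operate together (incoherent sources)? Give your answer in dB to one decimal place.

90.4 dB

Incoherent sources combine by intensity addition: L_total = 10·log₁₀(Σ 10^(L_i/10)).
Σ 10^(L/10) = 10^(83.4/10) + 10^(82.9/10) + 10^(85.4/10) + 10^(80.0/10) + 10^(83.6/10) = 1.090e+09.
L_total = 10·log₁₀(1.090e+09) = 90.37 dB.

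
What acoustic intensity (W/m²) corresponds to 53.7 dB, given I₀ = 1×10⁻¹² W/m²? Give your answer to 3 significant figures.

L = 10·log₁₀(I/I₀) ⇒ I = I₀·10^(L/10) = 10⁻¹² × 10^5.37.

2.34e-07 W/m²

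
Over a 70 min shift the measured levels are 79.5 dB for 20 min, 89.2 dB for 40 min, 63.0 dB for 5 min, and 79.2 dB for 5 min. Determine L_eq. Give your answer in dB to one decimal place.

L_eq = 10·log₁₀[(1/T)·Σ tᵢ·10^(Lᵢ/10)] with T = 70 min.
Σ tᵢ·10^(Lᵢ/10) = 20·10^(79.5/10) + 40·10^(89.2/10) + 5·10^(63.0/10) + 5·10^(79.2/10) = 3.548e+10.
L_eq = 10·log₁₀(3.548e+10/70) = 87.05 dB.

87.0 dB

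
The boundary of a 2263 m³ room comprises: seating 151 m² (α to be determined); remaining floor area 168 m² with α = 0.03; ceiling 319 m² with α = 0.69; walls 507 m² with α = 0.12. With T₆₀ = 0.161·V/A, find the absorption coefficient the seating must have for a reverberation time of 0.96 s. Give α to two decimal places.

0.62

Required total absorption A = 0.161·2263/0.96 = 379.52 m².
Absorption from the other surfaces = 168·0.03 + 319·0.69 + 507·0.12 = 285.99 m², so the seating must supply 93.53 m² over 151 m².
α = 93.53/151 = 0.619.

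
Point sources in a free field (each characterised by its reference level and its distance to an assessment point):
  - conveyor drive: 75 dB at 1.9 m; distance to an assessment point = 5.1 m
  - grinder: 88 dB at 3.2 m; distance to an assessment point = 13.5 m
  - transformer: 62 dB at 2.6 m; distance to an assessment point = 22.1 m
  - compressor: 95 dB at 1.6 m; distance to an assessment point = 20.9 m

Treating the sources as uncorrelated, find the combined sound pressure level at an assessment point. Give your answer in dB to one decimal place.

77.7 dB

Apply inverse-square spreading to bring every level to the receiver, then sum 10^(L/10).
conveyor drive: 75 − 20·log₁₀(5.1/1.9) = 75 − 8.58 = 66.42 dB.
grinder: 88 − 20·log₁₀(13.5/3.2) = 88 − 12.50 = 75.50 dB.
transformer: 62 − 20·log₁₀(22.1/2.6) = 62 − 18.59 = 43.41 dB.
compressor: 95 − 20·log₁₀(20.9/1.6) = 95 − 22.32 = 72.68 dB.
Σ 10^(L/10) = 5.840e+07 → L_total = 10·log₁₀(5.840e+07) = 77.66 dB.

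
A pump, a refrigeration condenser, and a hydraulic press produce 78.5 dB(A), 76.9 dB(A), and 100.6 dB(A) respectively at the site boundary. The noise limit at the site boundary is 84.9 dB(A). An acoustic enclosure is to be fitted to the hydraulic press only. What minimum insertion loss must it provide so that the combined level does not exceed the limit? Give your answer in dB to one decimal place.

17.8 dB

Fixed contribution from the other sources: Σ 10^(L/10) = 10^(78.5/10) + 10^(76.9/10) = 1.198e+08 (80.78 dB(A)).
The limit corresponds to 10^(84.9/10) = 3.090e+08; subtracting the fixed part leaves 1.893e+08 for the hydraulic press, i.e. 82.77 dB(A).
Required insertion loss = 100.6 − 82.77 = 17.83 dB.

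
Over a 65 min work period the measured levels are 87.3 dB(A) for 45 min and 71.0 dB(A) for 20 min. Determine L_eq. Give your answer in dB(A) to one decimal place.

Weight each interval's intensity by its duration and average over T = 65 min:
Σ tᵢ·10^(Lᵢ/10) = 45·10^(87.3/10) + 20·10^(71.0/10) = 2.442e+10.
L_eq = 10·log₁₀(2.442e+10/65) = 85.75 dB(A).

85.7 dB(A)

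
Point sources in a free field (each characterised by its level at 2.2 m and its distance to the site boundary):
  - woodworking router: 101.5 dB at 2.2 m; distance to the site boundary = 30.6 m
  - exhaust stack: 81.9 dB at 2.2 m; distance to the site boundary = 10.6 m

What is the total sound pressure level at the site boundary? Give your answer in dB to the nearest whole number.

79 dB

First find each source's level at the receiver (point-source: −20·log₁₀(r/r_ref)), then combine on an intensity basis.
woodworking router: 101.5 − 20·log₁₀(30.6/2.2) = 101.5 − 22.87 = 78.63 dB.
exhaust stack: 81.9 − 20·log₁₀(10.6/2.2) = 81.9 − 13.66 = 68.24 dB.
Σ 10^(L/10) = 7.969e+07 → L_total = 10·log₁₀(7.969e+07) = 79.01 dB.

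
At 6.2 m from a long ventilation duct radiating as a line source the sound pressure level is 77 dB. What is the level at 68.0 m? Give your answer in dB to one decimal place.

66.6 dB

Cylindrical spreading from a line source gives a 10·log₁₀(r₂/r₁) drop.
L₂ = 77 − 10·log₁₀(68.0/6.2) = 77 − 10.401 = 66.60 dB.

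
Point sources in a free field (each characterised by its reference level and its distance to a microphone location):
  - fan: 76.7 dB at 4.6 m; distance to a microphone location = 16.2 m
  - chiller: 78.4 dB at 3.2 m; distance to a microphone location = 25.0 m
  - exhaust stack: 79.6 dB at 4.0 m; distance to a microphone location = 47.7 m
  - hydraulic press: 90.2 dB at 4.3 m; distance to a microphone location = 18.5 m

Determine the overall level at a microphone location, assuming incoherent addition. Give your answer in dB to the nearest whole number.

78 dB

First find each source's level at the receiver (point-source: −20·log₁₀(r/r_ref)), then combine on an intensity basis.
fan: 76.7 − 20·log₁₀(16.2/4.6) = 76.7 − 10.94 = 65.76 dB.
chiller: 78.4 − 20·log₁₀(25.0/3.2) = 78.4 − 17.86 = 60.54 dB.
exhaust stack: 79.6 − 20·log₁₀(47.7/4.0) = 79.6 − 21.53 = 58.07 dB.
hydraulic press: 90.2 − 20·log₁₀(18.5/4.3) = 90.2 − 12.67 = 77.53 dB.
Σ 10^(L/10) = 6.212e+07 → L_total = 10·log₁₀(6.212e+07) = 77.93 dB.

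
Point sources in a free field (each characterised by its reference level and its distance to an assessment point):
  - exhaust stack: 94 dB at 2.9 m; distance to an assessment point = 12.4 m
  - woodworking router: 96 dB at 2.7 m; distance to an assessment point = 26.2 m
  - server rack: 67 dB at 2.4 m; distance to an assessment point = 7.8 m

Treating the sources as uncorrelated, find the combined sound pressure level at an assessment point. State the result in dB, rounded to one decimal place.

82.6 dB

First find each source's level at the receiver (point-source: −20·log₁₀(r/r_ref)), then combine on an intensity basis.
exhaust stack: 94 − 20·log₁₀(12.4/2.9) = 94 − 12.62 = 81.38 dB.
woodworking router: 96 − 20·log₁₀(26.2/2.7) = 96 − 19.74 = 76.26 dB.
server rack: 67 − 20·log₁₀(7.8/2.4) = 67 − 10.24 = 56.76 dB.
Σ 10^(L/10) = 1.801e+08 → L_total = 10·log₁₀(1.801e+08) = 82.56 dB.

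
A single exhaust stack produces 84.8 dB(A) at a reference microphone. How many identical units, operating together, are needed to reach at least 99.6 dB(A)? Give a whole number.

The shortfall is 99.6 − 84.8 = 14.8 dB, and N units add 10·log₁₀ N, so need 10·log₁₀ N ≥ 14.8.
N ≥ 10^(14.8/10) = 30.200, so N = 31.

31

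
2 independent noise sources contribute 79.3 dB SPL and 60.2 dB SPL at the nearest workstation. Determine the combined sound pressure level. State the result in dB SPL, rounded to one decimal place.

Incoherent sources combine by intensity addition: L_total = 10·log₁₀(Σ 10^(L_i/10)).
Σ 10^(L/10) = 10^(79.3/10) + 10^(60.2/10) = 8.616e+07.
L_total = 10·log₁₀(8.616e+07) = 79.35 dB SPL.

79.4 dB SPL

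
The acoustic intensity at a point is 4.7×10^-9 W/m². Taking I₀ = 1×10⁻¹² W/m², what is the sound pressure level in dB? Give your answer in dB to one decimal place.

36.7 dB

Dividing by I₀ shifts the exponent by 12: I/I₀ = 4.7×10^3.
L = 10·(0.6721 + 3) = 36.72 dB.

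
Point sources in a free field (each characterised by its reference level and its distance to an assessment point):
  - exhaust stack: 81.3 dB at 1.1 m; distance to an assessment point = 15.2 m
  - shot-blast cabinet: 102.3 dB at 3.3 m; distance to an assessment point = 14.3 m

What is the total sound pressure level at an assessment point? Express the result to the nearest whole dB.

First find each source's level at the receiver (point-source: −20·log₁₀(r/r_ref)), then combine on an intensity basis.
exhaust stack: 81.3 − 20·log₁₀(15.2/1.1) = 81.3 − 22.81 = 58.49 dB.
shot-blast cabinet: 102.3 − 20·log₁₀(14.3/3.3) = 102.3 − 12.74 = 89.56 dB.
Σ 10^(L/10) = 9.051e+08 → L_total = 10·log₁₀(9.051e+08) = 89.57 dB.

90 dB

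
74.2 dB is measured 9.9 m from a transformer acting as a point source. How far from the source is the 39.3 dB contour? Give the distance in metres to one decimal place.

550.3 m

Point-source spreading drops the level by 20·log₁₀(r₂/r₁); inverting, r₂/r₁ = 10^(ΔL/20).
r₂ = 9.9·10^((74.2−39.3)/20) = 9.9·10^(34.9/20) = 550.35 m.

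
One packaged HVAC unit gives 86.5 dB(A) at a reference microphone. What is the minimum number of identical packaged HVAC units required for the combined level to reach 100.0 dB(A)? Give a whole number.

23

N identical sources give L₁ + 10·log₁₀ N, so require 10·log₁₀ N ≥ 100.0 − 86.5 = 13.5 dB.
N ≥ 10^(13.5/10) = 22.387, so N = 23.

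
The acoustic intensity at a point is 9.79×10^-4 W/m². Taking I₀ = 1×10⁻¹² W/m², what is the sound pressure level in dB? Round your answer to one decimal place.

Dividing by I₀ shifts the exponent by 12: I/I₀ = 9.79×10^8.
L = 10·(0.9908 + 8) = 89.91 dB.

89.9 dB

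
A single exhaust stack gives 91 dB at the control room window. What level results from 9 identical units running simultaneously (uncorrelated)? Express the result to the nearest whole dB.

N identical incoherent sources raise the level by 10·log₁₀ N.
L_total = 91 + 10·log₁₀(9) = 91 + 9.542 = 100.54 dB.

101 dB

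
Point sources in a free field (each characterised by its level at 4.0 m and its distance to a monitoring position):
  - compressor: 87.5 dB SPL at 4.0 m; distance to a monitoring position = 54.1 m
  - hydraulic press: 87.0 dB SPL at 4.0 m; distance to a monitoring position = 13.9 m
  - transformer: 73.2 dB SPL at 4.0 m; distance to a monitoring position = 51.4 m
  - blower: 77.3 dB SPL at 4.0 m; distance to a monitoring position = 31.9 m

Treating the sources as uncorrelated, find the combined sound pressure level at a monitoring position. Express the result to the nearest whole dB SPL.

77 dB SPL

Apply inverse-square spreading to bring every level to the receiver, then sum 10^(L/10).
compressor: 87.5 − 20·log₁₀(54.1/4.0) = 87.5 − 22.62 = 64.88 dB SPL.
hydraulic press: 87.0 − 20·log₁₀(13.9/4.0) = 87.0 − 10.82 = 76.18 dB SPL.
transformer: 73.2 − 20·log₁₀(51.4/4.0) = 73.2 − 22.18 = 51.02 dB SPL.
blower: 77.3 − 20·log₁₀(31.9/4.0) = 77.3 − 18.03 = 59.27 dB SPL.
Σ 10^(L/10) = 4.555e+07 → L_total = 10·log₁₀(4.555e+07) = 76.58 dB SPL.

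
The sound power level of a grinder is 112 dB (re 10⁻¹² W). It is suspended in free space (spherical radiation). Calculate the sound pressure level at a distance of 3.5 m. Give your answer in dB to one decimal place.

Free-field spherical radiation: L_p = L_w − 10·log₁₀(4π·r²), r = 3.5 m.
4π·r² = 153.9 m², 10·log₁₀ of that is 21.873 dB.
L_p = 112 − 21.873 = 90.13 dB.

90.1 dB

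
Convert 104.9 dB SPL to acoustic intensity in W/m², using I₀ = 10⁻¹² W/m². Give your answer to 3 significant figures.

0.0309 W/m²

L = 10·log₁₀(I/I₀) ⇒ I = I₀·10^(L/10) = 10⁻¹² × 10^10.49.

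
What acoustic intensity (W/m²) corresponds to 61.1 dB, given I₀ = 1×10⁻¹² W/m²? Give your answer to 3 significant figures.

L = 10·log₁₀(I/I₀) ⇒ I = I₀·10^(L/10) = 10⁻¹² × 10^6.11.

1.29e-06 W/m²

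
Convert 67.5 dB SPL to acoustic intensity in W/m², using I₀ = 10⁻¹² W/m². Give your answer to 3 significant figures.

L = 10·log₁₀(I/I₀) ⇒ I = I₀·10^(L/10) = 10⁻¹² × 10^6.75.

5.62e-06 W/m²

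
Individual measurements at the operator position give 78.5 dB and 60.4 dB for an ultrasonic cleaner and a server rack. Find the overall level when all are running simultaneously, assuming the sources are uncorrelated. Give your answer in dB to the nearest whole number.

For uncorrelated sources the intensities add, so convert each level to linear form, sum, and take 10·log₁₀ of the total.
Σ 10^(L/10) = 10^(78.5/10) + 10^(60.4/10) = 7.189e+07.
L_total = 10·log₁₀(7.189e+07) = 78.57 dB.

79 dB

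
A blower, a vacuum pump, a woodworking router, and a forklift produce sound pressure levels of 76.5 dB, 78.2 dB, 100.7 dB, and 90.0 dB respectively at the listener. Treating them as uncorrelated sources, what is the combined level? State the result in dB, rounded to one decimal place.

101.1 dB

For uncorrelated sources the intensities add, so convert each level to linear form, sum, and take 10·log₁₀ of the total.
Σ 10^(L/10) = 10^(76.5/10) + 10^(78.2/10) + 10^(100.7/10) + 10^(90.0/10) = 1.286e+10.
L_total = 10·log₁₀(1.286e+10) = 101.09 dB.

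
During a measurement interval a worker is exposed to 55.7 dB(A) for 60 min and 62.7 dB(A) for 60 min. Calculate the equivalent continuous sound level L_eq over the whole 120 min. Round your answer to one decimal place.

L_eq = 10·log₁₀[(1/T)·Σ tᵢ·10^(Lᵢ/10)] with T = 120 min.
Σ tᵢ·10^(Lᵢ/10) = 60·10^(55.7/10) + 60·10^(62.7/10) = 1.340e+08.
L_eq = 10·log₁₀(1.340e+08/120) = 60.48 dB(A).

60.5 dB(A)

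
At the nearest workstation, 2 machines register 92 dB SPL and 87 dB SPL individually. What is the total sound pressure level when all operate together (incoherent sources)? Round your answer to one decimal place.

Incoherent sources combine by intensity addition: L_total = 10·log₁₀(Σ 10^(L_i/10)).
Σ 10^(L/10) = 10^(92/10) + 10^(87/10) = 2.086e+09.
L_total = 10·log₁₀(2.086e+09) = 93.19 dB SPL.

93.2 dB SPL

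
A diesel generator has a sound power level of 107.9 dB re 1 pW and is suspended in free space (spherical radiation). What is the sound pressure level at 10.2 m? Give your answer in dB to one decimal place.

76.7 dB

The power spreads over a sphere of area 4π·r², so L_p = L_w − 10·log₁₀(4π·r²).
4π·r² = 1307 m², 10·log₁₀ of that is 31.164 dB.
L_p = 107.9 − 31.164 = 76.74 dB.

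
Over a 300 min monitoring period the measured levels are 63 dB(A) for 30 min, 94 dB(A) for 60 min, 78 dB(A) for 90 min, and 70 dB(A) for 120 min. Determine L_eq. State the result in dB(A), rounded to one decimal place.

L_eq = 10·log₁₀[(1/T)·Σ tᵢ·10^(Lᵢ/10)] with T = 300 min.
Σ tᵢ·10^(Lᵢ/10) = 30·10^(63/10) + 60·10^(94/10) + 90·10^(78/10) + 120·10^(70/10) = 1.577e+11.
L_eq = 10·log₁₀(1.577e+11/300) = 87.21 dB(A).

87.2 dB(A)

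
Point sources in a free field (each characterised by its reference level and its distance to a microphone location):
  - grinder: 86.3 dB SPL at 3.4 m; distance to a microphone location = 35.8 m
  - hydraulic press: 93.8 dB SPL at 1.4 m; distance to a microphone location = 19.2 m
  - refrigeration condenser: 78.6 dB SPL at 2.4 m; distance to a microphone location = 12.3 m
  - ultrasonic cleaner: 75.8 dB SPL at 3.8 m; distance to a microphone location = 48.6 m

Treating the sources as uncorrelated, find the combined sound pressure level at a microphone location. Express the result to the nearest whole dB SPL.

73 dB SPL

First find each source's level at the receiver (point-source: −20·log₁₀(r/r_ref)), then combine on an intensity basis.
grinder: 86.3 − 20·log₁₀(35.8/3.4) = 86.3 − 20.45 = 65.85 dB SPL.
hydraulic press: 93.8 − 20·log₁₀(19.2/1.4) = 93.8 − 22.74 = 71.06 dB SPL.
refrigeration condenser: 78.6 − 20·log₁₀(12.3/2.4) = 78.6 − 14.19 = 64.41 dB SPL.
ultrasonic cleaner: 75.8 − 20·log₁₀(48.6/3.8) = 75.8 − 22.14 = 53.66 dB SPL.
Σ 10^(L/10) = 1.959e+07 → L_total = 10·log₁₀(1.959e+07) = 72.92 dB SPL.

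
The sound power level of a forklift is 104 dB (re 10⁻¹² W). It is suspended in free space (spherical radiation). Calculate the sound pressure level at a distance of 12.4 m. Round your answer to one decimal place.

L_p = L_w − 10·log₁₀(4π·r²) with r = 12.4 m.
4π·r² = 1932 m², 10·log₁₀ of that is 32.861 dB.
L_p = 104 − 32.861 = 71.14 dB.

71.1 dB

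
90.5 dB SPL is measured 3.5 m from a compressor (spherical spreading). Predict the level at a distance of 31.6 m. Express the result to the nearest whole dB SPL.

For a point source, L₂ = L₁ − 20·log₁₀(r₂/r₁).
L₂ = 90.5 − 20·log₁₀(31.6/3.5) = 90.5 − 19.112 = 71.39 dB SPL.

71 dB SPL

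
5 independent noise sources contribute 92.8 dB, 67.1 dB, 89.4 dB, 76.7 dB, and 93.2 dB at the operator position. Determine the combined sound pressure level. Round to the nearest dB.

For uncorrelated sources the intensities add, so convert each level to linear form, sum, and take 10·log₁₀ of the total.
Σ 10^(L/10) = 10^(92.8/10) + 10^(67.1/10) + 10^(89.4/10) + 10^(76.7/10) + 10^(93.2/10) = 4.918e+09.
L_total = 10·log₁₀(4.918e+09) = 96.92 dB.

97 dB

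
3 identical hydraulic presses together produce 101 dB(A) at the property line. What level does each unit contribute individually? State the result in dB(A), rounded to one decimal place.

For N identical incoherent sources L_total = L₁ + 10·log₁₀ N, so L₁ = 101 − 10·log₁₀(3) = 101 − 4.771.

96.2 dB(A)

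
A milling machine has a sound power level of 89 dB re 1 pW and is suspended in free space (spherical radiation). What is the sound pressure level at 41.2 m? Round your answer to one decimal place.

Free-field spherical radiation: L_p = L_w − 10·log₁₀(4π·r²), r = 41.2 m.
4π·r² = 2.133e+04 m², 10·log₁₀ of that is 43.290 dB.
L_p = 89 − 43.290 = 45.71 dB.

45.7 dB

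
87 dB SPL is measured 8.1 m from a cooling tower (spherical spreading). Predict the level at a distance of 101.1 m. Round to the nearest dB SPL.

Point-source attenuation: ΔL = 20·log₁₀(r₂/r₁) = 20·log₁₀(101.1/8.1) = 21.925 dB.
L₂ = 87 − 20·log₁₀(101.1/8.1) = 87 − 21.925 = 65.07 dB SPL.

65 dB SPL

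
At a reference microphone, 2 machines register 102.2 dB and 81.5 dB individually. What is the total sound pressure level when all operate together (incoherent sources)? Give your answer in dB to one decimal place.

Incoherent sources combine by intensity addition: L_total = 10·log₁₀(Σ 10^(L_i/10)).
Σ 10^(L/10) = 10^(102.2/10) + 10^(81.5/10) = 1.674e+10.
L_total = 10·log₁₀(1.674e+10) = 102.24 dB.

102.2 dB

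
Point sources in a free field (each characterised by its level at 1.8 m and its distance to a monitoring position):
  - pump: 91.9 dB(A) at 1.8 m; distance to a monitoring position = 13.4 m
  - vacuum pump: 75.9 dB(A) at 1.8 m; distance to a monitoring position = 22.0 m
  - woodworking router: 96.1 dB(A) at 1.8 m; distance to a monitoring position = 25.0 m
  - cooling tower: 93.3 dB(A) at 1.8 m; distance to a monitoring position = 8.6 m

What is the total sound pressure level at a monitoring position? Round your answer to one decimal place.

81.6 dB(A)

Apply inverse-square spreading to bring every level to the receiver, then sum 10^(L/10).
pump: 91.9 − 20·log₁₀(13.4/1.8) = 91.9 − 17.44 = 74.46 dB(A).
vacuum pump: 75.9 − 20·log₁₀(22.0/1.8) = 75.9 − 21.74 = 54.16 dB(A).
woodworking router: 96.1 − 20·log₁₀(25.0/1.8) = 96.1 − 22.85 = 73.25 dB(A).
cooling tower: 93.3 − 20·log₁₀(8.6/1.8) = 93.3 − 13.58 = 79.72 dB(A).
Σ 10^(L/10) = 1.430e+08 → L_total = 10·log₁₀(1.430e+08) = 81.55 dB(A).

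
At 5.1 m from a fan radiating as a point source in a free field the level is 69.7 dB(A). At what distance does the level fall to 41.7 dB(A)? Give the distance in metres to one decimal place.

128.1 m

The 28.0 dB drop corresponds to a distance ratio of 10^(28.0/20) for a point source.
r₂ = 5.1·10^((69.7−41.7)/20) = 5.1·10^(28.0/20) = 128.11 m.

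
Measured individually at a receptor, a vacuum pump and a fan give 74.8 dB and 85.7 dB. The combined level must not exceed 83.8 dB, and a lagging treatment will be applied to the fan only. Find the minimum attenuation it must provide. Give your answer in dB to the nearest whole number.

2 dB

The untreated sources together contribute 10^(74.8/10) = 3.020e+07, i.e. 74.80 dB.
To meet 83.8 dB overall, the treated fan may contribute at most 10^(83.8/10) − 3.020e+07 = 2.097e+08, i.e. 83.22 dB.
Required insertion loss = 85.7 − 83.22 = 2.48 dB.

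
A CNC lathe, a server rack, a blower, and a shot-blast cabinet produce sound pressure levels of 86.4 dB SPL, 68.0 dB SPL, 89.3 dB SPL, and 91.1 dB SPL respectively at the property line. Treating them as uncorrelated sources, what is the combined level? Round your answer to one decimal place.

Incoherent sources combine by intensity addition: L_total = 10·log₁₀(Σ 10^(L_i/10)).
Σ 10^(L/10) = 10^(86.4/10) + 10^(68.0/10) + 10^(89.3/10) + 10^(91.1/10) = 2.582e+09.
L_total = 10·log₁₀(2.582e+09) = 94.12 dB SPL.

94.1 dB SPL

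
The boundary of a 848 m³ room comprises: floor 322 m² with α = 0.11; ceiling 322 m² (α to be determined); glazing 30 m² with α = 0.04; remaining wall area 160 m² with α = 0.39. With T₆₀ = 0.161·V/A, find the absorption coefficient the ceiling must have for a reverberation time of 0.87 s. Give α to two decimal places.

Required total absorption A = 0.161·848/0.87 = 156.93 m².
Absorption from the other surfaces = 322·0.11 + 30·0.04 + 160·0.39 = 99.02 m², so the ceiling must supply 57.91 m² over 322 m².
α = 57.91/322 = 0.180.

0.18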